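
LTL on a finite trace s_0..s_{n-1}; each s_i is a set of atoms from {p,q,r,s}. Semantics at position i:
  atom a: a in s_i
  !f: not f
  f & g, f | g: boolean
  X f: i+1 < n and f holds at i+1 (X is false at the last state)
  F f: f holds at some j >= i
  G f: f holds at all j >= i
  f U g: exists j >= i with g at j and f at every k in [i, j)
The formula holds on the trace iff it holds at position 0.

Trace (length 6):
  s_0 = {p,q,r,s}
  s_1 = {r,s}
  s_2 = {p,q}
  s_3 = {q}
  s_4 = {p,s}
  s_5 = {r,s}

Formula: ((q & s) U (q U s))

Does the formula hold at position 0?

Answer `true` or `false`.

Answer: true

Derivation:
s_0={p,q,r,s}: ((q & s) U (q U s))=True (q & s)=True q=True s=True (q U s)=True
s_1={r,s}: ((q & s) U (q U s))=True (q & s)=False q=False s=True (q U s)=True
s_2={p,q}: ((q & s) U (q U s))=True (q & s)=False q=True s=False (q U s)=True
s_3={q}: ((q & s) U (q U s))=True (q & s)=False q=True s=False (q U s)=True
s_4={p,s}: ((q & s) U (q U s))=True (q & s)=False q=False s=True (q U s)=True
s_5={r,s}: ((q & s) U (q U s))=True (q & s)=False q=False s=True (q U s)=True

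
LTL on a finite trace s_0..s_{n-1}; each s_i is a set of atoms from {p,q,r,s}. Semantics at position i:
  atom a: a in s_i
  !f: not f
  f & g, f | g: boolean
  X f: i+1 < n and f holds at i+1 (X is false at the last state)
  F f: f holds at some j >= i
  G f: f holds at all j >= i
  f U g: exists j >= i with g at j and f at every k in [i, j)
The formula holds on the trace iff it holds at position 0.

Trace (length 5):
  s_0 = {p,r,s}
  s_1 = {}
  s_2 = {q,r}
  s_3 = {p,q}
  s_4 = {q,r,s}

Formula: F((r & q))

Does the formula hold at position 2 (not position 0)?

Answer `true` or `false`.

Answer: true

Derivation:
s_0={p,r,s}: F((r & q))=True (r & q)=False r=True q=False
s_1={}: F((r & q))=True (r & q)=False r=False q=False
s_2={q,r}: F((r & q))=True (r & q)=True r=True q=True
s_3={p,q}: F((r & q))=True (r & q)=False r=False q=True
s_4={q,r,s}: F((r & q))=True (r & q)=True r=True q=True
Evaluating at position 2: result = True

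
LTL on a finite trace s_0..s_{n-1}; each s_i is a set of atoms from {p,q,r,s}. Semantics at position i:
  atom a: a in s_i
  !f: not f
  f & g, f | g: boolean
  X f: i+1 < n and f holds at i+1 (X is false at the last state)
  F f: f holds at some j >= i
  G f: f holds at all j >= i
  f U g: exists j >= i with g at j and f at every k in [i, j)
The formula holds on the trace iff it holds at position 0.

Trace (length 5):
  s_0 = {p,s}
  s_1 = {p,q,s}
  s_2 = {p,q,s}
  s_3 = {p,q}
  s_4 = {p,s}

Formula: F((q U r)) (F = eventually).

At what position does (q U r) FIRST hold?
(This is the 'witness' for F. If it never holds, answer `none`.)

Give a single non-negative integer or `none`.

s_0={p,s}: (q U r)=False q=False r=False
s_1={p,q,s}: (q U r)=False q=True r=False
s_2={p,q,s}: (q U r)=False q=True r=False
s_3={p,q}: (q U r)=False q=True r=False
s_4={p,s}: (q U r)=False q=False r=False
F((q U r)) does not hold (no witness exists).

Answer: none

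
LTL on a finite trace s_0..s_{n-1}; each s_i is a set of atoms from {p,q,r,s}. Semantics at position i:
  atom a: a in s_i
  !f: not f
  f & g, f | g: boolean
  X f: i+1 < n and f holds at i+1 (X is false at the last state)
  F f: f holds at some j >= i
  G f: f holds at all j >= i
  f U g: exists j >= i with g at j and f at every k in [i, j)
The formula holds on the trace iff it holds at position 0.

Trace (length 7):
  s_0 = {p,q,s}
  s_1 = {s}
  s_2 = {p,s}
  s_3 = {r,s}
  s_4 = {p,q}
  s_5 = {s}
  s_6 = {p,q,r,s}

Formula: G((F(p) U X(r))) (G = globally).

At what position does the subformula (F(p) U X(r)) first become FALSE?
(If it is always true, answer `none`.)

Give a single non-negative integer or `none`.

Answer: 6

Derivation:
s_0={p,q,s}: (F(p) U X(r))=True F(p)=True p=True X(r)=False r=False
s_1={s}: (F(p) U X(r))=True F(p)=True p=False X(r)=False r=False
s_2={p,s}: (F(p) U X(r))=True F(p)=True p=True X(r)=True r=False
s_3={r,s}: (F(p) U X(r))=True F(p)=True p=False X(r)=False r=True
s_4={p,q}: (F(p) U X(r))=True F(p)=True p=True X(r)=False r=False
s_5={s}: (F(p) U X(r))=True F(p)=True p=False X(r)=True r=False
s_6={p,q,r,s}: (F(p) U X(r))=False F(p)=True p=True X(r)=False r=True
G((F(p) U X(r))) holds globally = False
First violation at position 6.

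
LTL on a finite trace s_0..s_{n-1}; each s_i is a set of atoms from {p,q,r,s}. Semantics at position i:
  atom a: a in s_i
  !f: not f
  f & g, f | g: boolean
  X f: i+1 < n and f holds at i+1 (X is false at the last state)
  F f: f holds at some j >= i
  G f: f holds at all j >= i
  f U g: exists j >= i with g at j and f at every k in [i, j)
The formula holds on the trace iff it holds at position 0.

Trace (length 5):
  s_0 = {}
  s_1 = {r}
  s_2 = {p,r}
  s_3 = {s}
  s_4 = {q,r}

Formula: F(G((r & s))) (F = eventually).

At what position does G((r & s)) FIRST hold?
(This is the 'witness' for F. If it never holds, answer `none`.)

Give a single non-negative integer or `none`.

s_0={}: G((r & s))=False (r & s)=False r=False s=False
s_1={r}: G((r & s))=False (r & s)=False r=True s=False
s_2={p,r}: G((r & s))=False (r & s)=False r=True s=False
s_3={s}: G((r & s))=False (r & s)=False r=False s=True
s_4={q,r}: G((r & s))=False (r & s)=False r=True s=False
F(G((r & s))) does not hold (no witness exists).

Answer: none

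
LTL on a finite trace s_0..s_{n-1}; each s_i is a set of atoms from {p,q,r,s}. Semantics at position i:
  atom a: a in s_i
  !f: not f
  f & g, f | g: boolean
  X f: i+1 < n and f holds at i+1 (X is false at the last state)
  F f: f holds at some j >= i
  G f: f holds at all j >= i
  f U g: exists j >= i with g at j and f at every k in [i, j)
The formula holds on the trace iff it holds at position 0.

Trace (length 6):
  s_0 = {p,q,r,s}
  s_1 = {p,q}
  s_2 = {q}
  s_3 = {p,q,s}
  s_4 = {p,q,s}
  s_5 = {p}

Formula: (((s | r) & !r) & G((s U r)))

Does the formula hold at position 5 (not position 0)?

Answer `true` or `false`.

s_0={p,q,r,s}: (((s | r) & !r) & G((s U r)))=False ((s | r) & !r)=False (s | r)=True s=True r=True !r=False G((s U r))=False (s U r)=True
s_1={p,q}: (((s | r) & !r) & G((s U r)))=False ((s | r) & !r)=False (s | r)=False s=False r=False !r=True G((s U r))=False (s U r)=False
s_2={q}: (((s | r) & !r) & G((s U r)))=False ((s | r) & !r)=False (s | r)=False s=False r=False !r=True G((s U r))=False (s U r)=False
s_3={p,q,s}: (((s | r) & !r) & G((s U r)))=False ((s | r) & !r)=True (s | r)=True s=True r=False !r=True G((s U r))=False (s U r)=False
s_4={p,q,s}: (((s | r) & !r) & G((s U r)))=False ((s | r) & !r)=True (s | r)=True s=True r=False !r=True G((s U r))=False (s U r)=False
s_5={p}: (((s | r) & !r) & G((s U r)))=False ((s | r) & !r)=False (s | r)=False s=False r=False !r=True G((s U r))=False (s U r)=False
Evaluating at position 5: result = False

Answer: false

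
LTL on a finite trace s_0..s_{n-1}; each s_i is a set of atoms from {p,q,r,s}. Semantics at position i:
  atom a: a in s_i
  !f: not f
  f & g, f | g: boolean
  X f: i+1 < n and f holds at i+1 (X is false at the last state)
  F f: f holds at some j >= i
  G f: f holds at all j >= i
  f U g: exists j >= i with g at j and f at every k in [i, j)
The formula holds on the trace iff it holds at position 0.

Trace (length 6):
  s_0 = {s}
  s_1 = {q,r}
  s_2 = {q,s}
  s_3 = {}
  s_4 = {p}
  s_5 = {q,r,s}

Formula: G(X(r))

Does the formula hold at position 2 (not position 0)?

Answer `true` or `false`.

Answer: false

Derivation:
s_0={s}: G(X(r))=False X(r)=True r=False
s_1={q,r}: G(X(r))=False X(r)=False r=True
s_2={q,s}: G(X(r))=False X(r)=False r=False
s_3={}: G(X(r))=False X(r)=False r=False
s_4={p}: G(X(r))=False X(r)=True r=False
s_5={q,r,s}: G(X(r))=False X(r)=False r=True
Evaluating at position 2: result = False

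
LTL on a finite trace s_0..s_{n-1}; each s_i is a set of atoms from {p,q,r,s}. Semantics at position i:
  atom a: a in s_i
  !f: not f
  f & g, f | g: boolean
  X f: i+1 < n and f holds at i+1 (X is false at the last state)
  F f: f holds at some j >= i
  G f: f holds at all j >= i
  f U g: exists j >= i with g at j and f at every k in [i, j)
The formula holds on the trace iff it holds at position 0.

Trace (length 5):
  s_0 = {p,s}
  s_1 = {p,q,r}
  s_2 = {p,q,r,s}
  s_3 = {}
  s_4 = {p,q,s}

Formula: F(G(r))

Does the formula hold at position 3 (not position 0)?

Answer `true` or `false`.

s_0={p,s}: F(G(r))=False G(r)=False r=False
s_1={p,q,r}: F(G(r))=False G(r)=False r=True
s_2={p,q,r,s}: F(G(r))=False G(r)=False r=True
s_3={}: F(G(r))=False G(r)=False r=False
s_4={p,q,s}: F(G(r))=False G(r)=False r=False
Evaluating at position 3: result = False

Answer: false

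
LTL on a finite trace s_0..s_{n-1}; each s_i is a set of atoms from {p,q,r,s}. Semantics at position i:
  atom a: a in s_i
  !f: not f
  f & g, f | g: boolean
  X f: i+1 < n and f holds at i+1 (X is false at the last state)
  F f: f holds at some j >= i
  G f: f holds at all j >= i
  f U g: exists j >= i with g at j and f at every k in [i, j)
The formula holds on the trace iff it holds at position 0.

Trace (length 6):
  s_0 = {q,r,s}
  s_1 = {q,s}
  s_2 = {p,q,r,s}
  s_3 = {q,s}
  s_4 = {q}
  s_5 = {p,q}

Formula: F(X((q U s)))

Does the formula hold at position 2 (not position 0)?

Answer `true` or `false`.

s_0={q,r,s}: F(X((q U s)))=True X((q U s))=True (q U s)=True q=True s=True
s_1={q,s}: F(X((q U s)))=True X((q U s))=True (q U s)=True q=True s=True
s_2={p,q,r,s}: F(X((q U s)))=True X((q U s))=True (q U s)=True q=True s=True
s_3={q,s}: F(X((q U s)))=False X((q U s))=False (q U s)=True q=True s=True
s_4={q}: F(X((q U s)))=False X((q U s))=False (q U s)=False q=True s=False
s_5={p,q}: F(X((q U s)))=False X((q U s))=False (q U s)=False q=True s=False
Evaluating at position 2: result = True

Answer: true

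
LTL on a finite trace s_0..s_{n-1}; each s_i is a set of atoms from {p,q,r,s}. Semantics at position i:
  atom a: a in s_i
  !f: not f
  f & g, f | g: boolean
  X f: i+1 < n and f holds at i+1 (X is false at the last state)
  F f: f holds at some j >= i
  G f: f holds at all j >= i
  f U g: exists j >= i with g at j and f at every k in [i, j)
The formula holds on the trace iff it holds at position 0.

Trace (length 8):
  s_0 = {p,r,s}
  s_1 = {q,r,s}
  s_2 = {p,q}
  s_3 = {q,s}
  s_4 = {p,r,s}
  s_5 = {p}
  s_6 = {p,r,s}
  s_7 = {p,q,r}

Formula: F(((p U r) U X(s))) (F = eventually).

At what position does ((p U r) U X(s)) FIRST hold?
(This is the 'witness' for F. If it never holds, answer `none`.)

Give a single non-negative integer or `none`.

s_0={p,r,s}: ((p U r) U X(s))=True (p U r)=True p=True r=True X(s)=True s=True
s_1={q,r,s}: ((p U r) U X(s))=True (p U r)=True p=False r=True X(s)=False s=True
s_2={p,q}: ((p U r) U X(s))=True (p U r)=False p=True r=False X(s)=True s=False
s_3={q,s}: ((p U r) U X(s))=True (p U r)=False p=False r=False X(s)=True s=True
s_4={p,r,s}: ((p U r) U X(s))=True (p U r)=True p=True r=True X(s)=False s=True
s_5={p}: ((p U r) U X(s))=True (p U r)=True p=True r=False X(s)=True s=False
s_6={p,r,s}: ((p U r) U X(s))=False (p U r)=True p=True r=True X(s)=False s=True
s_7={p,q,r}: ((p U r) U X(s))=False (p U r)=True p=True r=True X(s)=False s=False
F(((p U r) U X(s))) holds; first witness at position 0.

Answer: 0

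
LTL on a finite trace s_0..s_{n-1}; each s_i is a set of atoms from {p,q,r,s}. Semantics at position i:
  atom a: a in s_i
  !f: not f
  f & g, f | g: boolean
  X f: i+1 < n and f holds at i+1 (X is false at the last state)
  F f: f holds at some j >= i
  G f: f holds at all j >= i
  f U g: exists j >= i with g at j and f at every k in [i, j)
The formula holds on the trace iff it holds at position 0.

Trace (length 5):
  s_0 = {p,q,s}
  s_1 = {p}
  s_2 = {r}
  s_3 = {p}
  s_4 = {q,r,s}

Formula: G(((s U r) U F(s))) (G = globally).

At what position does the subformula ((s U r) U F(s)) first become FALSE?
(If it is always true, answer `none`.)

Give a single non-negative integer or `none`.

Answer: none

Derivation:
s_0={p,q,s}: ((s U r) U F(s))=True (s U r)=False s=True r=False F(s)=True
s_1={p}: ((s U r) U F(s))=True (s U r)=False s=False r=False F(s)=True
s_2={r}: ((s U r) U F(s))=True (s U r)=True s=False r=True F(s)=True
s_3={p}: ((s U r) U F(s))=True (s U r)=False s=False r=False F(s)=True
s_4={q,r,s}: ((s U r) U F(s))=True (s U r)=True s=True r=True F(s)=True
G(((s U r) U F(s))) holds globally = True
No violation — formula holds at every position.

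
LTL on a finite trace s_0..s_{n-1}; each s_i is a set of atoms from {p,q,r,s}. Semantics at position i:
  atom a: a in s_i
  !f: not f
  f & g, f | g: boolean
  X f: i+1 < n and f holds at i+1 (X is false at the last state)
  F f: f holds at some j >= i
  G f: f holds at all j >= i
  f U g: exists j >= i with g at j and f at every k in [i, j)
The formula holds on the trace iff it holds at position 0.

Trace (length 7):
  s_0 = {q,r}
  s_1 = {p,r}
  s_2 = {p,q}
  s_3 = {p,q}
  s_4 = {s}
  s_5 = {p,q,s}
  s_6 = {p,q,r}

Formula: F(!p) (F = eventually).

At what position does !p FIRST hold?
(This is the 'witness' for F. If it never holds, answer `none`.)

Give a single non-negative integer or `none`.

Answer: 0

Derivation:
s_0={q,r}: !p=True p=False
s_1={p,r}: !p=False p=True
s_2={p,q}: !p=False p=True
s_3={p,q}: !p=False p=True
s_4={s}: !p=True p=False
s_5={p,q,s}: !p=False p=True
s_6={p,q,r}: !p=False p=True
F(!p) holds; first witness at position 0.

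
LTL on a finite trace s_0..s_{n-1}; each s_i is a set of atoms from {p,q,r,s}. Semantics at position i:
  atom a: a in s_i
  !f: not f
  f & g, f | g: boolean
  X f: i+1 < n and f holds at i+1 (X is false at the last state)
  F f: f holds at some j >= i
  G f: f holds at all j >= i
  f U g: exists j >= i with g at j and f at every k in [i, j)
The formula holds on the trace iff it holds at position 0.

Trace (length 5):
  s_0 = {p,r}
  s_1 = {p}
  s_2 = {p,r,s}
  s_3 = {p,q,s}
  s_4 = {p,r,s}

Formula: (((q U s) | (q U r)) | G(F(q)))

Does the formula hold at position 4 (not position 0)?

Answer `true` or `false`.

Answer: true

Derivation:
s_0={p,r}: (((q U s) | (q U r)) | G(F(q)))=True ((q U s) | (q U r))=True (q U s)=False q=False s=False (q U r)=True r=True G(F(q))=False F(q)=True
s_1={p}: (((q U s) | (q U r)) | G(F(q)))=False ((q U s) | (q U r))=False (q U s)=False q=False s=False (q U r)=False r=False G(F(q))=False F(q)=True
s_2={p,r,s}: (((q U s) | (q U r)) | G(F(q)))=True ((q U s) | (q U r))=True (q U s)=True q=False s=True (q U r)=True r=True G(F(q))=False F(q)=True
s_3={p,q,s}: (((q U s) | (q U r)) | G(F(q)))=True ((q U s) | (q U r))=True (q U s)=True q=True s=True (q U r)=True r=False G(F(q))=False F(q)=True
s_4={p,r,s}: (((q U s) | (q U r)) | G(F(q)))=True ((q U s) | (q U r))=True (q U s)=True q=False s=True (q U r)=True r=True G(F(q))=False F(q)=False
Evaluating at position 4: result = True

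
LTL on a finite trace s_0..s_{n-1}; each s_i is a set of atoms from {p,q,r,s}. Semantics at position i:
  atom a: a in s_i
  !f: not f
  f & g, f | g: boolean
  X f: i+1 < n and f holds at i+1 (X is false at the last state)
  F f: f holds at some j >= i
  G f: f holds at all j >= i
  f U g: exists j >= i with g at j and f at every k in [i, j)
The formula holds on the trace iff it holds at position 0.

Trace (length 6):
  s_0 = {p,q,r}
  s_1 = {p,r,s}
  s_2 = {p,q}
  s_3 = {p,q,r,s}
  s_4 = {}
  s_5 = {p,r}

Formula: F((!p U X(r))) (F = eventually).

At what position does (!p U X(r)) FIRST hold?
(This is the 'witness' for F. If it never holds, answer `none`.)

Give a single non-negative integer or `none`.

Answer: 0

Derivation:
s_0={p,q,r}: (!p U X(r))=True !p=False p=True X(r)=True r=True
s_1={p,r,s}: (!p U X(r))=False !p=False p=True X(r)=False r=True
s_2={p,q}: (!p U X(r))=True !p=False p=True X(r)=True r=False
s_3={p,q,r,s}: (!p U X(r))=False !p=False p=True X(r)=False r=True
s_4={}: (!p U X(r))=True !p=True p=False X(r)=True r=False
s_5={p,r}: (!p U X(r))=False !p=False p=True X(r)=False r=True
F((!p U X(r))) holds; first witness at position 0.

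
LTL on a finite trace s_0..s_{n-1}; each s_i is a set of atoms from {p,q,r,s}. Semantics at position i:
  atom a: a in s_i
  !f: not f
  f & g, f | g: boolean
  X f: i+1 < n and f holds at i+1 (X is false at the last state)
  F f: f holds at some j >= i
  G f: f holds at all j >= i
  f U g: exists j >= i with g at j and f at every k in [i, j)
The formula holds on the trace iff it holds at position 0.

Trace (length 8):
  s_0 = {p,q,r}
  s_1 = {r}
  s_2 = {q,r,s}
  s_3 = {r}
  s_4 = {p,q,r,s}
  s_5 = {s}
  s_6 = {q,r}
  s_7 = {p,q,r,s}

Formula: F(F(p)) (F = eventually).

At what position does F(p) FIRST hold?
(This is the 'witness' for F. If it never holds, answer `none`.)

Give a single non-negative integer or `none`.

Answer: 0

Derivation:
s_0={p,q,r}: F(p)=True p=True
s_1={r}: F(p)=True p=False
s_2={q,r,s}: F(p)=True p=False
s_3={r}: F(p)=True p=False
s_4={p,q,r,s}: F(p)=True p=True
s_5={s}: F(p)=True p=False
s_6={q,r}: F(p)=True p=False
s_7={p,q,r,s}: F(p)=True p=True
F(F(p)) holds; first witness at position 0.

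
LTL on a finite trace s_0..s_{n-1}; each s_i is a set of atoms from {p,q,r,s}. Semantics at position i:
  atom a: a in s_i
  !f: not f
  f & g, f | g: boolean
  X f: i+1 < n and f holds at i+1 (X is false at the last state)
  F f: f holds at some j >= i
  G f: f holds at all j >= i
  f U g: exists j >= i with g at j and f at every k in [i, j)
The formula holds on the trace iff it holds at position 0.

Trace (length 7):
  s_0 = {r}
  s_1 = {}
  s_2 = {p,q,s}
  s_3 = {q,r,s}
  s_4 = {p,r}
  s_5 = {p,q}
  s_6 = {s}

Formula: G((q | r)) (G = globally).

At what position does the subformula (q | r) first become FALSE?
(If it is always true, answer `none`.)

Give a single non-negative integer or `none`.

Answer: 1

Derivation:
s_0={r}: (q | r)=True q=False r=True
s_1={}: (q | r)=False q=False r=False
s_2={p,q,s}: (q | r)=True q=True r=False
s_3={q,r,s}: (q | r)=True q=True r=True
s_4={p,r}: (q | r)=True q=False r=True
s_5={p,q}: (q | r)=True q=True r=False
s_6={s}: (q | r)=False q=False r=False
G((q | r)) holds globally = False
First violation at position 1.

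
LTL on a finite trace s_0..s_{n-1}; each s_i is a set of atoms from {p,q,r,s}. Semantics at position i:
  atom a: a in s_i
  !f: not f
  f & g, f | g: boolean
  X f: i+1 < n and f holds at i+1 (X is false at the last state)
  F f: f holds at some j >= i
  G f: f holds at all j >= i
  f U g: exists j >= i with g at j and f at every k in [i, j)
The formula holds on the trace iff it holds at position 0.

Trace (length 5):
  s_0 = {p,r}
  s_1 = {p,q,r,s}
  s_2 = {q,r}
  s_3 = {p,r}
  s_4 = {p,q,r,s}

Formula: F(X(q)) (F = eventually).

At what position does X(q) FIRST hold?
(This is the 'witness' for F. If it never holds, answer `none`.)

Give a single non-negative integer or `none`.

s_0={p,r}: X(q)=True q=False
s_1={p,q,r,s}: X(q)=True q=True
s_2={q,r}: X(q)=False q=True
s_3={p,r}: X(q)=True q=False
s_4={p,q,r,s}: X(q)=False q=True
F(X(q)) holds; first witness at position 0.

Answer: 0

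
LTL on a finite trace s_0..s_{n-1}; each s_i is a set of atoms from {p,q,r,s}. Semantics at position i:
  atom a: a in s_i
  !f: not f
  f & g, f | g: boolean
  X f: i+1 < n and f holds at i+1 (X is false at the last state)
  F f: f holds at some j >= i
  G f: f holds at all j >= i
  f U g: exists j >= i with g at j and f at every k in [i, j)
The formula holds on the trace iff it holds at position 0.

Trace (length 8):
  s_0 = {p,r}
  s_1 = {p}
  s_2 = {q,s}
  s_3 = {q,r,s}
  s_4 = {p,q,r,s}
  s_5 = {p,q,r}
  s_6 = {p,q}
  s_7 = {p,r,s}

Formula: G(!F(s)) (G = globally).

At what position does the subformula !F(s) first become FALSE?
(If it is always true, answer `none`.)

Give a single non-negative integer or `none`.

s_0={p,r}: !F(s)=False F(s)=True s=False
s_1={p}: !F(s)=False F(s)=True s=False
s_2={q,s}: !F(s)=False F(s)=True s=True
s_3={q,r,s}: !F(s)=False F(s)=True s=True
s_4={p,q,r,s}: !F(s)=False F(s)=True s=True
s_5={p,q,r}: !F(s)=False F(s)=True s=False
s_6={p,q}: !F(s)=False F(s)=True s=False
s_7={p,r,s}: !F(s)=False F(s)=True s=True
G(!F(s)) holds globally = False
First violation at position 0.

Answer: 0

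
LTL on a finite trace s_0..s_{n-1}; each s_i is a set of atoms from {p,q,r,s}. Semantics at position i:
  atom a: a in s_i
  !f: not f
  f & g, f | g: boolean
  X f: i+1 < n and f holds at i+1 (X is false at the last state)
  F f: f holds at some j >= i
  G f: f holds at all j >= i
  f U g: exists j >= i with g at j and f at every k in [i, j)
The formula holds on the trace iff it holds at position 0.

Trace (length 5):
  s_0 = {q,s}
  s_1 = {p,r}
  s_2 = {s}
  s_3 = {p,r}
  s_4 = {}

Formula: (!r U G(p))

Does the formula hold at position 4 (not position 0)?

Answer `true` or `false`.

Answer: false

Derivation:
s_0={q,s}: (!r U G(p))=False !r=True r=False G(p)=False p=False
s_1={p,r}: (!r U G(p))=False !r=False r=True G(p)=False p=True
s_2={s}: (!r U G(p))=False !r=True r=False G(p)=False p=False
s_3={p,r}: (!r U G(p))=False !r=False r=True G(p)=False p=True
s_4={}: (!r U G(p))=False !r=True r=False G(p)=False p=False
Evaluating at position 4: result = False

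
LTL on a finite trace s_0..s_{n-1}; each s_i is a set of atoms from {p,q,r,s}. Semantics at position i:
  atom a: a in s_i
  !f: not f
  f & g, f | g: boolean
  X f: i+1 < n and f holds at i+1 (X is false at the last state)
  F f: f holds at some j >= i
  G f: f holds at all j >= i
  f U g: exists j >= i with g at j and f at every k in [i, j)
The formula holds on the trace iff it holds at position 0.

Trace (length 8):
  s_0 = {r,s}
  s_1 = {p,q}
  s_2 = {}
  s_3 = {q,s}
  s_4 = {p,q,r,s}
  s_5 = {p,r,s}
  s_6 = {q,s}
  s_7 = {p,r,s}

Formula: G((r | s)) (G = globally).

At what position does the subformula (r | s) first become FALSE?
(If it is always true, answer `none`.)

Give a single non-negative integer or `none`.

Answer: 1

Derivation:
s_0={r,s}: (r | s)=True r=True s=True
s_1={p,q}: (r | s)=False r=False s=False
s_2={}: (r | s)=False r=False s=False
s_3={q,s}: (r | s)=True r=False s=True
s_4={p,q,r,s}: (r | s)=True r=True s=True
s_5={p,r,s}: (r | s)=True r=True s=True
s_6={q,s}: (r | s)=True r=False s=True
s_7={p,r,s}: (r | s)=True r=True s=True
G((r | s)) holds globally = False
First violation at position 1.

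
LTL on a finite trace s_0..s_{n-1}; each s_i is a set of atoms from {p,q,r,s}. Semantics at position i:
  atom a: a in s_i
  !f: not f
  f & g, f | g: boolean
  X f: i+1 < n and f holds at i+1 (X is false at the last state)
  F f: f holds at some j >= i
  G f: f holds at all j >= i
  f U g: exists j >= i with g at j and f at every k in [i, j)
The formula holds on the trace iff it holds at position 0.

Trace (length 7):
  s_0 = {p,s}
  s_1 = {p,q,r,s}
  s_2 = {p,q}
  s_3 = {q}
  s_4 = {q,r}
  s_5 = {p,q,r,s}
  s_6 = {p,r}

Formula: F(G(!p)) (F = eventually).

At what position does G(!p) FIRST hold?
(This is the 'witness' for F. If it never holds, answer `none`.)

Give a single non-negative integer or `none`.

Answer: none

Derivation:
s_0={p,s}: G(!p)=False !p=False p=True
s_1={p,q,r,s}: G(!p)=False !p=False p=True
s_2={p,q}: G(!p)=False !p=False p=True
s_3={q}: G(!p)=False !p=True p=False
s_4={q,r}: G(!p)=False !p=True p=False
s_5={p,q,r,s}: G(!p)=False !p=False p=True
s_6={p,r}: G(!p)=False !p=False p=True
F(G(!p)) does not hold (no witness exists).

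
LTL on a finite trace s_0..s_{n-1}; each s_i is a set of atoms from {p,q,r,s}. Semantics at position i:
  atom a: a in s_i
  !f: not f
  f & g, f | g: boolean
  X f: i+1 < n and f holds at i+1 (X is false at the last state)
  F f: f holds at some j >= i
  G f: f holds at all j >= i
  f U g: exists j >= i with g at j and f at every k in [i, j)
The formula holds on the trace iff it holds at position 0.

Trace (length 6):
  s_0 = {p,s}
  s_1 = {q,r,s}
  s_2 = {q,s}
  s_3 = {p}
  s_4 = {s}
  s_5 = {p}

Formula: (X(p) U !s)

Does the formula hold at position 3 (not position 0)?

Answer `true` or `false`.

s_0={p,s}: (X(p) U !s)=False X(p)=False p=True !s=False s=True
s_1={q,r,s}: (X(p) U !s)=False X(p)=False p=False !s=False s=True
s_2={q,s}: (X(p) U !s)=True X(p)=True p=False !s=False s=True
s_3={p}: (X(p) U !s)=True X(p)=False p=True !s=True s=False
s_4={s}: (X(p) U !s)=True X(p)=True p=False !s=False s=True
s_5={p}: (X(p) U !s)=True X(p)=False p=True !s=True s=False
Evaluating at position 3: result = True

Answer: true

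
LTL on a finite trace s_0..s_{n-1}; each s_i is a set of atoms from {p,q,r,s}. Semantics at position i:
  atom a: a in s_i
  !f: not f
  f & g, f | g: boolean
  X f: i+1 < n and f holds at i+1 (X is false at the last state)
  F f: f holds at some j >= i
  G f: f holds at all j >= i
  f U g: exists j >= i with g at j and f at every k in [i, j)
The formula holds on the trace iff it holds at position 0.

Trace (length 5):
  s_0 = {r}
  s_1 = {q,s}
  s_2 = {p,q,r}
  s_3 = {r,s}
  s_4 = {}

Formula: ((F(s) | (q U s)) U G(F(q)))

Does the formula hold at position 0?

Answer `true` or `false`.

Answer: false

Derivation:
s_0={r}: ((F(s) | (q U s)) U G(F(q)))=False (F(s) | (q U s))=True F(s)=True s=False (q U s)=False q=False G(F(q))=False F(q)=True
s_1={q,s}: ((F(s) | (q U s)) U G(F(q)))=False (F(s) | (q U s))=True F(s)=True s=True (q U s)=True q=True G(F(q))=False F(q)=True
s_2={p,q,r}: ((F(s) | (q U s)) U G(F(q)))=False (F(s) | (q U s))=True F(s)=True s=False (q U s)=True q=True G(F(q))=False F(q)=True
s_3={r,s}: ((F(s) | (q U s)) U G(F(q)))=False (F(s) | (q U s))=True F(s)=True s=True (q U s)=True q=False G(F(q))=False F(q)=False
s_4={}: ((F(s) | (q U s)) U G(F(q)))=False (F(s) | (q U s))=False F(s)=False s=False (q U s)=False q=False G(F(q))=False F(q)=False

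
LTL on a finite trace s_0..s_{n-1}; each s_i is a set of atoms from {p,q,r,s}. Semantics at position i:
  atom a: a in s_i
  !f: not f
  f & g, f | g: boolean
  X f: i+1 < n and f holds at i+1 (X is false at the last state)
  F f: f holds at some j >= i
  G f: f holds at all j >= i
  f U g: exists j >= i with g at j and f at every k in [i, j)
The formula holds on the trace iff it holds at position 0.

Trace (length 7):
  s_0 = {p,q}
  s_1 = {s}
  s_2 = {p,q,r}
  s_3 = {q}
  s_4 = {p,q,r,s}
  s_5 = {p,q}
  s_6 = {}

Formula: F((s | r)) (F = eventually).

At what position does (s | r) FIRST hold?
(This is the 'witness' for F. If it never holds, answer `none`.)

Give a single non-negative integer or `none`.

s_0={p,q}: (s | r)=False s=False r=False
s_1={s}: (s | r)=True s=True r=False
s_2={p,q,r}: (s | r)=True s=False r=True
s_3={q}: (s | r)=False s=False r=False
s_4={p,q,r,s}: (s | r)=True s=True r=True
s_5={p,q}: (s | r)=False s=False r=False
s_6={}: (s | r)=False s=False r=False
F((s | r)) holds; first witness at position 1.

Answer: 1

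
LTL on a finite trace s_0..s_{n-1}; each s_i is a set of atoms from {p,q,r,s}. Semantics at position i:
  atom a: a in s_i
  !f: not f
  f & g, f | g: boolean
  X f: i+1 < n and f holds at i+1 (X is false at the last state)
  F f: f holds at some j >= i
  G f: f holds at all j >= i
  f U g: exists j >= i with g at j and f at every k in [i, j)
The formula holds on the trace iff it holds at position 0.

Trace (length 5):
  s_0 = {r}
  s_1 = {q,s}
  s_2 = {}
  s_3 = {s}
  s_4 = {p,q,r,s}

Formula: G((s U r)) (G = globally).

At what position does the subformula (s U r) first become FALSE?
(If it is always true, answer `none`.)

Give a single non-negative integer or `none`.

s_0={r}: (s U r)=True s=False r=True
s_1={q,s}: (s U r)=False s=True r=False
s_2={}: (s U r)=False s=False r=False
s_3={s}: (s U r)=True s=True r=False
s_4={p,q,r,s}: (s U r)=True s=True r=True
G((s U r)) holds globally = False
First violation at position 1.

Answer: 1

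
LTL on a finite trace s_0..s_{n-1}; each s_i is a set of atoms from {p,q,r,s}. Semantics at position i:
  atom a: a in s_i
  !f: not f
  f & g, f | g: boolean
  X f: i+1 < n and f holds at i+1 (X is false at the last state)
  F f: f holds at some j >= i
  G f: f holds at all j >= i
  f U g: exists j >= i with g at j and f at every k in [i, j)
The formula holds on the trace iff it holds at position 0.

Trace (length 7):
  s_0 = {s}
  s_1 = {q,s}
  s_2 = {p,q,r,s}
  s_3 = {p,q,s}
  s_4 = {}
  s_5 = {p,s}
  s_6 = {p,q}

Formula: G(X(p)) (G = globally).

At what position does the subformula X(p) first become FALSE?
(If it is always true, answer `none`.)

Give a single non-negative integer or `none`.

s_0={s}: X(p)=False p=False
s_1={q,s}: X(p)=True p=False
s_2={p,q,r,s}: X(p)=True p=True
s_3={p,q,s}: X(p)=False p=True
s_4={}: X(p)=True p=False
s_5={p,s}: X(p)=True p=True
s_6={p,q}: X(p)=False p=True
G(X(p)) holds globally = False
First violation at position 0.

Answer: 0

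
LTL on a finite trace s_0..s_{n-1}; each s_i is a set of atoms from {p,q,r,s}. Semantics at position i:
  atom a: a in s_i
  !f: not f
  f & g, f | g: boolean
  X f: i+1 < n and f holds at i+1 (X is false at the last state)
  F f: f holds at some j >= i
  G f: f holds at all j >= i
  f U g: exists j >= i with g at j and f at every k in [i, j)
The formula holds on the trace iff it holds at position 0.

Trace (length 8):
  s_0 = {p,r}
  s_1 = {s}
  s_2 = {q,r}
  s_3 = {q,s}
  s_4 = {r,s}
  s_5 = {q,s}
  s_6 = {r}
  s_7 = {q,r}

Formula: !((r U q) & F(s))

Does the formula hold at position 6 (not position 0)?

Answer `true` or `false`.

s_0={p,r}: !((r U q) & F(s))=True ((r U q) & F(s))=False (r U q)=False r=True q=False F(s)=True s=False
s_1={s}: !((r U q) & F(s))=True ((r U q) & F(s))=False (r U q)=False r=False q=False F(s)=True s=True
s_2={q,r}: !((r U q) & F(s))=False ((r U q) & F(s))=True (r U q)=True r=True q=True F(s)=True s=False
s_3={q,s}: !((r U q) & F(s))=False ((r U q) & F(s))=True (r U q)=True r=False q=True F(s)=True s=True
s_4={r,s}: !((r U q) & F(s))=False ((r U q) & F(s))=True (r U q)=True r=True q=False F(s)=True s=True
s_5={q,s}: !((r U q) & F(s))=False ((r U q) & F(s))=True (r U q)=True r=False q=True F(s)=True s=True
s_6={r}: !((r U q) & F(s))=True ((r U q) & F(s))=False (r U q)=True r=True q=False F(s)=False s=False
s_7={q,r}: !((r U q) & F(s))=True ((r U q) & F(s))=False (r U q)=True r=True q=True F(s)=False s=False
Evaluating at position 6: result = True

Answer: true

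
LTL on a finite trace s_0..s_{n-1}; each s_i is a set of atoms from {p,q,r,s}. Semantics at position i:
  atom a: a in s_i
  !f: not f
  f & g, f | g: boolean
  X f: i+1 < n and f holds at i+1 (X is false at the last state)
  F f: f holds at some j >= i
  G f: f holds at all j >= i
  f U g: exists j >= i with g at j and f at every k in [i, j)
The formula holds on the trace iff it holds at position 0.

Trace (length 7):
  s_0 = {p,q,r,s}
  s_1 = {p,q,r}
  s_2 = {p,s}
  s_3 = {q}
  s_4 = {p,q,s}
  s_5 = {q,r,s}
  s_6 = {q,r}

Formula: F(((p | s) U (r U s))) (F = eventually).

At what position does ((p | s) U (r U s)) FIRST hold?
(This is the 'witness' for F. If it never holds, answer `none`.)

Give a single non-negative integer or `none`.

s_0={p,q,r,s}: ((p | s) U (r U s))=True (p | s)=True p=True s=True (r U s)=True r=True
s_1={p,q,r}: ((p | s) U (r U s))=True (p | s)=True p=True s=False (r U s)=True r=True
s_2={p,s}: ((p | s) U (r U s))=True (p | s)=True p=True s=True (r U s)=True r=False
s_3={q}: ((p | s) U (r U s))=False (p | s)=False p=False s=False (r U s)=False r=False
s_4={p,q,s}: ((p | s) U (r U s))=True (p | s)=True p=True s=True (r U s)=True r=False
s_5={q,r,s}: ((p | s) U (r U s))=True (p | s)=True p=False s=True (r U s)=True r=True
s_6={q,r}: ((p | s) U (r U s))=False (p | s)=False p=False s=False (r U s)=False r=True
F(((p | s) U (r U s))) holds; first witness at position 0.

Answer: 0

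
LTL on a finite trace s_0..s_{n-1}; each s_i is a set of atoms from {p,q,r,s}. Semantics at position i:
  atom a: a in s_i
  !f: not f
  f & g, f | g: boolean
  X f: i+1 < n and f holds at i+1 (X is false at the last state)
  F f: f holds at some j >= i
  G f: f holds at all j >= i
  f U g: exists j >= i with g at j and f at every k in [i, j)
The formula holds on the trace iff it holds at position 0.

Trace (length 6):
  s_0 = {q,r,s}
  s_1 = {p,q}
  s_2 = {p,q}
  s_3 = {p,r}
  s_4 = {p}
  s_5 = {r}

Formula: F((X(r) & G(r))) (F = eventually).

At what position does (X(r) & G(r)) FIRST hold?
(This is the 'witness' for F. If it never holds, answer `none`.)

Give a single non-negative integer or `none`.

Answer: none

Derivation:
s_0={q,r,s}: (X(r) & G(r))=False X(r)=False r=True G(r)=False
s_1={p,q}: (X(r) & G(r))=False X(r)=False r=False G(r)=False
s_2={p,q}: (X(r) & G(r))=False X(r)=True r=False G(r)=False
s_3={p,r}: (X(r) & G(r))=False X(r)=False r=True G(r)=False
s_4={p}: (X(r) & G(r))=False X(r)=True r=False G(r)=False
s_5={r}: (X(r) & G(r))=False X(r)=False r=True G(r)=True
F((X(r) & G(r))) does not hold (no witness exists).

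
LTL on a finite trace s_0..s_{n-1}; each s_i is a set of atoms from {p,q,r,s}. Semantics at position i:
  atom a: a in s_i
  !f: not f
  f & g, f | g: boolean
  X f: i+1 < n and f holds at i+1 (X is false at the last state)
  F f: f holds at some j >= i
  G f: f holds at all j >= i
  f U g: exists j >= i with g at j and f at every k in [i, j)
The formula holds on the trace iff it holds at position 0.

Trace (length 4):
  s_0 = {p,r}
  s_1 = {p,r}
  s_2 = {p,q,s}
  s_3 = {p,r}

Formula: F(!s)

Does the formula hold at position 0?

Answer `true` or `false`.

Answer: true

Derivation:
s_0={p,r}: F(!s)=True !s=True s=False
s_1={p,r}: F(!s)=True !s=True s=False
s_2={p,q,s}: F(!s)=True !s=False s=True
s_3={p,r}: F(!s)=True !s=True s=False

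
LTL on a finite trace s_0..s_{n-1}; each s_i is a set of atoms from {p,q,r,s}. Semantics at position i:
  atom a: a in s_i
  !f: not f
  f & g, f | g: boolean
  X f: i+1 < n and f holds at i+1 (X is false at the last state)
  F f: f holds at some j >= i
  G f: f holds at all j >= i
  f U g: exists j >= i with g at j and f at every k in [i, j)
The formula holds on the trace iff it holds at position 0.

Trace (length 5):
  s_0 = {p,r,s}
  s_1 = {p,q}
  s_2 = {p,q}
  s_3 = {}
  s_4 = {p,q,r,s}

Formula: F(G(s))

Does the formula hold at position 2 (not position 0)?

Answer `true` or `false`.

Answer: true

Derivation:
s_0={p,r,s}: F(G(s))=True G(s)=False s=True
s_1={p,q}: F(G(s))=True G(s)=False s=False
s_2={p,q}: F(G(s))=True G(s)=False s=False
s_3={}: F(G(s))=True G(s)=False s=False
s_4={p,q,r,s}: F(G(s))=True G(s)=True s=True
Evaluating at position 2: result = True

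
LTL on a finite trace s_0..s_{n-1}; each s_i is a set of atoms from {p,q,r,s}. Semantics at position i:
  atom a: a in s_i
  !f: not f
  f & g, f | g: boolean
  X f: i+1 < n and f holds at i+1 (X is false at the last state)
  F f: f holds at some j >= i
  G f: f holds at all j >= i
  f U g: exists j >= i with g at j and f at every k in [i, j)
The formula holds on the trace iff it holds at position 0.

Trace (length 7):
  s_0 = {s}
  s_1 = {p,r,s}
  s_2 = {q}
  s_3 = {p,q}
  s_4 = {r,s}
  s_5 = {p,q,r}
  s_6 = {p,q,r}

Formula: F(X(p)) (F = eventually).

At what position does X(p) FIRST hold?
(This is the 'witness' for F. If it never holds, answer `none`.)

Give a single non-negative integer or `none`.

s_0={s}: X(p)=True p=False
s_1={p,r,s}: X(p)=False p=True
s_2={q}: X(p)=True p=False
s_3={p,q}: X(p)=False p=True
s_4={r,s}: X(p)=True p=False
s_5={p,q,r}: X(p)=True p=True
s_6={p,q,r}: X(p)=False p=True
F(X(p)) holds; first witness at position 0.

Answer: 0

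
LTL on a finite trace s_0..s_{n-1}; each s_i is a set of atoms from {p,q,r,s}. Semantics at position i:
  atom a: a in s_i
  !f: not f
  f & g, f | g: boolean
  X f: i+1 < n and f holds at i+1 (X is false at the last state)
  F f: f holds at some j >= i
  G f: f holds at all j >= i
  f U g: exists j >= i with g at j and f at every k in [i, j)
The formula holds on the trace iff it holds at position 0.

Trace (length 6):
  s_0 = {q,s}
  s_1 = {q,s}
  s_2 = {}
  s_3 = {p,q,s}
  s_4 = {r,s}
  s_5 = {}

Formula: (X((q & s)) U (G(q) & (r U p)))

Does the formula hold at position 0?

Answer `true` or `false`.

s_0={q,s}: (X((q & s)) U (G(q) & (r U p)))=False X((q & s))=True (q & s)=True q=True s=True (G(q) & (r U p))=False G(q)=False (r U p)=False r=False p=False
s_1={q,s}: (X((q & s)) U (G(q) & (r U p)))=False X((q & s))=False (q & s)=True q=True s=True (G(q) & (r U p))=False G(q)=False (r U p)=False r=False p=False
s_2={}: (X((q & s)) U (G(q) & (r U p)))=False X((q & s))=True (q & s)=False q=False s=False (G(q) & (r U p))=False G(q)=False (r U p)=False r=False p=False
s_3={p,q,s}: (X((q & s)) U (G(q) & (r U p)))=False X((q & s))=False (q & s)=True q=True s=True (G(q) & (r U p))=False G(q)=False (r U p)=True r=False p=True
s_4={r,s}: (X((q & s)) U (G(q) & (r U p)))=False X((q & s))=False (q & s)=False q=False s=True (G(q) & (r U p))=False G(q)=False (r U p)=False r=True p=False
s_5={}: (X((q & s)) U (G(q) & (r U p)))=False X((q & s))=False (q & s)=False q=False s=False (G(q) & (r U p))=False G(q)=False (r U p)=False r=False p=False

Answer: false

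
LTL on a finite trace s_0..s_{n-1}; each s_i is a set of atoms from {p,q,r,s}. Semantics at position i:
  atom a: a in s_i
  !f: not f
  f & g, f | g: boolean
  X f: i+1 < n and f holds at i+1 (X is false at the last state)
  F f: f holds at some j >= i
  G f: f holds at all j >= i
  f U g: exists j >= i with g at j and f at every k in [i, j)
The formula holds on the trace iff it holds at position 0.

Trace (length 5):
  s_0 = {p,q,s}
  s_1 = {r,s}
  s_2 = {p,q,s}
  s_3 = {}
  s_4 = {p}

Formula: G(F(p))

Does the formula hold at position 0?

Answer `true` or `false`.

Answer: true

Derivation:
s_0={p,q,s}: G(F(p))=True F(p)=True p=True
s_1={r,s}: G(F(p))=True F(p)=True p=False
s_2={p,q,s}: G(F(p))=True F(p)=True p=True
s_3={}: G(F(p))=True F(p)=True p=False
s_4={p}: G(F(p))=True F(p)=True p=True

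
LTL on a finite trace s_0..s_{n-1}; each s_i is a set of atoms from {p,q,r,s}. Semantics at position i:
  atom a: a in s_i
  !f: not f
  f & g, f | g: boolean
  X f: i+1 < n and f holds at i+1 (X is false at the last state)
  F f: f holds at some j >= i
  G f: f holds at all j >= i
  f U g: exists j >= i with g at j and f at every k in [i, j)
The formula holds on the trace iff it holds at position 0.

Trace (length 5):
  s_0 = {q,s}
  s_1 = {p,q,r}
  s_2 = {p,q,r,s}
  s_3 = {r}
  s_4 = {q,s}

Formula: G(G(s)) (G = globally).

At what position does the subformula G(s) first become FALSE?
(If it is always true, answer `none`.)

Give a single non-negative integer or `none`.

Answer: 0

Derivation:
s_0={q,s}: G(s)=False s=True
s_1={p,q,r}: G(s)=False s=False
s_2={p,q,r,s}: G(s)=False s=True
s_3={r}: G(s)=False s=False
s_4={q,s}: G(s)=True s=True
G(G(s)) holds globally = False
First violation at position 0.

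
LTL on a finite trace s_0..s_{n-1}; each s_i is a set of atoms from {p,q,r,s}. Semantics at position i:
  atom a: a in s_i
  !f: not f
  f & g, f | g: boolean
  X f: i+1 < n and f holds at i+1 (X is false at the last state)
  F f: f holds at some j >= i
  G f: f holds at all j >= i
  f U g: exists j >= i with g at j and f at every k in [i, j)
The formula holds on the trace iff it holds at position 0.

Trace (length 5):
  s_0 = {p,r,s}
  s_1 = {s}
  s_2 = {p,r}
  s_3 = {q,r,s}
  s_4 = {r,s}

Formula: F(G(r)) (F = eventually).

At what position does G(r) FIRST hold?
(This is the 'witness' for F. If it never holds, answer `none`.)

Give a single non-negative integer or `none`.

s_0={p,r,s}: G(r)=False r=True
s_1={s}: G(r)=False r=False
s_2={p,r}: G(r)=True r=True
s_3={q,r,s}: G(r)=True r=True
s_4={r,s}: G(r)=True r=True
F(G(r)) holds; first witness at position 2.

Answer: 2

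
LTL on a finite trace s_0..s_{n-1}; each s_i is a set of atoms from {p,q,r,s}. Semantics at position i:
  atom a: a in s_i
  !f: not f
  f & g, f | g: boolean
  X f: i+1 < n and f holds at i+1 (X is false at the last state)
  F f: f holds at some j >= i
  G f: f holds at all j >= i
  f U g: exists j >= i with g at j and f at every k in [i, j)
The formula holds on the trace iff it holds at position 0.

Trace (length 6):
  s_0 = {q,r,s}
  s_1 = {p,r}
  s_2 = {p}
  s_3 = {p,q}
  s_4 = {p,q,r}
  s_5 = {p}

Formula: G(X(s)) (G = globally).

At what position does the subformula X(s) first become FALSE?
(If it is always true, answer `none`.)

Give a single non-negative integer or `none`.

s_0={q,r,s}: X(s)=False s=True
s_1={p,r}: X(s)=False s=False
s_2={p}: X(s)=False s=False
s_3={p,q}: X(s)=False s=False
s_4={p,q,r}: X(s)=False s=False
s_5={p}: X(s)=False s=False
G(X(s)) holds globally = False
First violation at position 0.

Answer: 0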